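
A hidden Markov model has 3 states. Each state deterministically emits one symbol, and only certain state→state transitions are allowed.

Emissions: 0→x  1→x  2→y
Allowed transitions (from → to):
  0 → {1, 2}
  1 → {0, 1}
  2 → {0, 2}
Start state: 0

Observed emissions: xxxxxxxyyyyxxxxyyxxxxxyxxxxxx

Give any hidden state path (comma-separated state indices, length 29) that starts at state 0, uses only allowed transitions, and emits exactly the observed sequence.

0,1,0,1,0,1,0,2,2,2,2,0,1,1,0,2,2,0,1,0,1,0,2,0,1,1,0,1,1

  t0 'x' -> {0,1}, take 0 (start)
  t1 'x' -> {0,1}, take 1 (0->1 ok)
  t2 'x' -> {0,1}, take 0 (1->0 ok)
  t3 'x' -> {0,1}, take 1 (0->1 ok)
  t4 'x' -> {0,1}, take 0 (1->0 ok)
  t5 'x' -> {0,1}, take 1 (0->1 ok)
  t6 'x' -> {0,1}, take 0 (1->0 ok)
  t7 'y' -> {2}, take 2 (0->2 ok)
  t8 'y' -> {2}, take 2 (2->2 ok)
  t9 'y' -> {2}, take 2 (2->2 ok)
  t10 'y' -> {2}, take 2 (2->2 ok)
  t11 'x' -> {0,1}, take 0 (2->0 ok)
  t12 'x' -> {0,1}, take 1 (0->1 ok)
  t13 'x' -> {0,1}, take 1 (1->1 ok)
  t14 'x' -> {0,1}, take 0 (1->0 ok)
  t15 'y' -> {2}, take 2 (0->2 ok)
  t16 'y' -> {2}, take 2 (2->2 ok)
  t17 'x' -> {0,1}, take 0 (2->0 ok)
  t18 'x' -> {0,1}, take 1 (0->1 ok)
  t19 'x' -> {0,1}, take 0 (1->0 ok)
  t20 'x' -> {0,1}, take 1 (0->1 ok)
  t21 'x' -> {0,1}, take 0 (1->0 ok)
  t22 'y' -> {2}, take 2 (0->2 ok)
  t23 'x' -> {0,1}, take 0 (2->0 ok)
  t24 'x' -> {0,1}, take 1 (0->1 ok)
  t25 'x' -> {0,1}, take 1 (1->1 ok)
  t26 'x' -> {0,1}, take 0 (1->0 ok)
  t27 'x' -> {0,1}, take 1 (0->1 ok)
  t28 'x' -> {0,1}, take 1 (1->1 ok)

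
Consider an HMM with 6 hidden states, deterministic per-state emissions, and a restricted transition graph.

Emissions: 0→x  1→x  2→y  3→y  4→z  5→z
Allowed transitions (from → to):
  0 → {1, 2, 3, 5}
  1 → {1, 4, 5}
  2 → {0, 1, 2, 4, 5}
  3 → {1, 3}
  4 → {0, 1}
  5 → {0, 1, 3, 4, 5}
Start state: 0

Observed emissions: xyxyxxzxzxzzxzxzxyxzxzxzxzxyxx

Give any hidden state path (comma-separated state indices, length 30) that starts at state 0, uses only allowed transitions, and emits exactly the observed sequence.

  pos 0: x in {0,1}, choose 0; start
  pos 1: y in {2,3}, choose 2; 0->2 ok
  pos 2: x in {0,1}, choose 0; 2->0 ok
  pos 3: y in {2,3}, choose 3; 0->3 ok
  pos 4: x in {0,1}, choose 1; 3->1 ok
  pos 5: x in {0,1}, choose 1; 1->1 ok
  pos 6: z in {4,5}, choose 4; 1->4 ok
  pos 7: x in {0,1}, choose 1; 4->1 ok
  pos 8: z in {4,5}, choose 4; 1->4 ok
  pos 9: x in {0,1}, choose 0; 4->0 ok
  pos 10: z in {4,5}, choose 5; 0->5 ok
  pos 11: z in {4,5}, choose 4; 5->4 ok
  pos 12: x in {0,1}, choose 1; 4->1 ok
  pos 13: z in {4,5}, choose 4; 1->4 ok
  pos 14: x in {0,1}, choose 1; 4->1 ok
  pos 15: z in {4,5}, choose 4; 1->4 ok
  pos 16: x in {0,1}, choose 0; 4->0 ok
  pos 17: y in {2,3}, choose 3; 0->3 ok
  pos 18: x in {0,1}, choose 1; 3->1 ok
  pos 19: z in {4,5}, choose 4; 1->4 ok
  pos 20: x in {0,1}, choose 1; 4->1 ok
  pos 21: z in {4,5}, choose 5; 1->5 ok
  pos 22: x in {0,1}, choose 1; 5->1 ok
  pos 23: z in {4,5}, choose 4; 1->4 ok
  pos 24: x in {0,1}, choose 1; 4->1 ok
  pos 25: z in {4,5}, choose 4; 1->4 ok
  pos 26: x in {0,1}, choose 0; 4->0 ok
  pos 27: y in {2,3}, choose 3; 0->3 ok
  pos 28: x in {0,1}, choose 1; 3->1 ok
  pos 29: x in {0,1}, choose 1; 1->1 ok

0,2,0,3,1,1,4,1,4,0,5,4,1,4,1,4,0,3,1,4,1,5,1,4,1,4,0,3,1,1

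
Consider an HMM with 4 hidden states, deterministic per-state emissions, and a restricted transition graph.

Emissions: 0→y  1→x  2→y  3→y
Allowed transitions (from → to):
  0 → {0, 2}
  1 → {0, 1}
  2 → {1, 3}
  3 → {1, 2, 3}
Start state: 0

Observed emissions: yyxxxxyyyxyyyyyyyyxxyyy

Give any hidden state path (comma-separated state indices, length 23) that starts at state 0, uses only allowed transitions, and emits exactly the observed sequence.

  0: obs=y cand={0,2,3} pick 0 [start]
  1: obs=y cand={0,2,3} pick 2 [0->2 ok]
  2: obs=x cand={1} pick 1 [2->1 ok]
  3: obs=x cand={1} pick 1 [1->1 ok]
  4: obs=x cand={1} pick 1 [1->1 ok]
  5: obs=x cand={1} pick 1 [1->1 ok]
  6: obs=y cand={0,2,3} pick 0 [1->0 ok]
  7: obs=y cand={0,2,3} pick 2 [0->2 ok]
  8: obs=y cand={0,2,3} pick 3 [2->3 ok]
  9: obs=x cand={1} pick 1 [3->1 ok]
  10: obs=y cand={0,2,3} pick 0 [1->0 ok]
  11: obs=y cand={0,2,3} pick 0 [0->0 ok]
  12: obs=y cand={0,2,3} pick 0 [0->0 ok]
  13: obs=y cand={0,2,3} pick 0 [0->0 ok]
  14: obs=y cand={0,2,3} pick 2 [0->2 ok]
  15: obs=y cand={0,2,3} pick 3 [2->3 ok]
  16: obs=y cand={0,2,3} pick 3 [3->3 ok]
  17: obs=y cand={0,2,3} pick 3 [3->3 ok]
  18: obs=x cand={1} pick 1 [3->1 ok]
  19: obs=x cand={1} pick 1 [1->1 ok]
  20: obs=y cand={0,2,3} pick 0 [1->0 ok]
  21: obs=y cand={0,2,3} pick 2 [0->2 ok]
  22: obs=y cand={0,2,3} pick 3 [2->3 ok]

0,2,1,1,1,1,0,2,3,1,0,0,0,0,2,3,3,3,1,1,0,2,3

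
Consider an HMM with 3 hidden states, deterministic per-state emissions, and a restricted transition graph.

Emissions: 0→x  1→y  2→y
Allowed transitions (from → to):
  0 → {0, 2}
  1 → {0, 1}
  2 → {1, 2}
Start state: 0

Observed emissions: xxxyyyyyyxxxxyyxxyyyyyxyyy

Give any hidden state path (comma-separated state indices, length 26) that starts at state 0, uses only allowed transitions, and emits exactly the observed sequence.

  [0] x  {0}  => 0  start
  [1] x  {0}  => 0  0->0 ok
  [2] x  {0}  => 0  0->0 ok
  [3] y  {1,2}  => 2  0->2 ok
  [4] y  {1,2}  => 1  2->1 ok
  [5] y  {1,2}  => 1  1->1 ok
  [6] y  {1,2}  => 1  1->1 ok
  [7] y  {1,2}  => 1  1->1 ok
  [8] y  {1,2}  => 1  1->1 ok
  [9] x  {0}  => 0  1->0 ok
  [10] x  {0}  => 0  0->0 ok
  [11] x  {0}  => 0  0->0 ok
  [12] x  {0}  => 0  0->0 ok
  [13] y  {1,2}  => 2  0->2 ok
  [14] y  {1,2}  => 1  2->1 ok
  [15] x  {0}  => 0  1->0 ok
  [16] x  {0}  => 0  0->0 ok
  [17] y  {1,2}  => 2  0->2 ok
  [18] y  {1,2}  => 2  2->2 ok
  [19] y  {1,2}  => 2  2->2 ok
  [20] y  {1,2}  => 2  2->2 ok
  [21] y  {1,2}  => 1  2->1 ok
  [22] x  {0}  => 0  1->0 ok
  [23] y  {1,2}  => 2  0->2 ok
  [24] y  {1,2}  => 2  2->2 ok
  [25] y  {1,2}  => 2  2->2 ok

0,0,0,2,1,1,1,1,1,0,0,0,0,2,1,0,0,2,2,2,2,1,0,2,2,2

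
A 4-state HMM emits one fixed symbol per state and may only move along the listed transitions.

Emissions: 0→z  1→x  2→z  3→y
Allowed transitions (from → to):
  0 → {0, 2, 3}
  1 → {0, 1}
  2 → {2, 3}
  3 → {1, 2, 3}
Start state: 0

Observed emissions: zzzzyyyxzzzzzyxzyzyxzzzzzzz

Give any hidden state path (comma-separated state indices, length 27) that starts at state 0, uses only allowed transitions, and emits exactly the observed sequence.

0,0,0,2,3,3,3,1,0,0,0,0,0,3,1,0,3,2,3,1,0,0,2,2,2,2,2

  [0] z  {0,2}  => 0  start
  [1] z  {0,2}  => 0  0->0 ok
  [2] z  {0,2}  => 0  0->0 ok
  [3] z  {0,2}  => 2  0->2 ok
  [4] y  {3}  => 3  2->3 ok
  [5] y  {3}  => 3  3->3 ok
  [6] y  {3}  => 3  3->3 ok
  [7] x  {1}  => 1  3->1 ok
  [8] z  {0,2}  => 0  1->0 ok
  [9] z  {0,2}  => 0  0->0 ok
  [10] z  {0,2}  => 0  0->0 ok
  [11] z  {0,2}  => 0  0->0 ok
  [12] z  {0,2}  => 0  0->0 ok
  [13] y  {3}  => 3  0->3 ok
  [14] x  {1}  => 1  3->1 ok
  [15] z  {0,2}  => 0  1->0 ok
  [16] y  {3}  => 3  0->3 ok
  [17] z  {0,2}  => 2  3->2 ok
  [18] y  {3}  => 3  2->3 ok
  [19] x  {1}  => 1  3->1 ok
  [20] z  {0,2}  => 0  1->0 ok
  [21] z  {0,2}  => 0  0->0 ok
  [22] z  {0,2}  => 2  0->2 ok
  [23] z  {0,2}  => 2  2->2 ok
  [24] z  {0,2}  => 2  2->2 ok
  [25] z  {0,2}  => 2  2->2 ok
  [26] z  {0,2}  => 2  2->2 ok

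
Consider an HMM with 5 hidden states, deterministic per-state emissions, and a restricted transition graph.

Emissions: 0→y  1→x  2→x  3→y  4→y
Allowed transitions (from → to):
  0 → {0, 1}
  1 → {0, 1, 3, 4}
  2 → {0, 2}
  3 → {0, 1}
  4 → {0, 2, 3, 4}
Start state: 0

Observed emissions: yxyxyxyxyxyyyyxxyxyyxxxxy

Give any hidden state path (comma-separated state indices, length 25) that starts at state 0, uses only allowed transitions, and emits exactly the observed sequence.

  [0] y  {0,3,4}  => 0  start
  [1] x  {1,2}  => 1  0->1 ok
  [2] y  {0,3,4}  => 0  1->0 ok
  [3] x  {1,2}  => 1  0->1 ok
  [4] y  {0,3,4}  => 4  1->4 ok
  [5] x  {1,2}  => 2  4->2 ok
  [6] y  {0,3,4}  => 0  2->0 ok
  [7] x  {1,2}  => 1  0->1 ok
  [8] y  {0,3,4}  => 3  1->3 ok
  [9] x  {1,2}  => 1  3->1 ok
  [10] y  {0,3,4}  => 4  1->4 ok
  [11] y  {0,3,4}  => 0  4->0 ok
  [12] y  {0,3,4}  => 0  0->0 ok
  [13] y  {0,3,4}  => 0  0->0 ok
  [14] x  {1,2}  => 1  0->1 ok
  [15] x  {1,2}  => 1  1->1 ok
  [16] y  {0,3,4}  => 3  1->3 ok
  [17] x  {1,2}  => 1  3->1 ok
  [18] y  {0,3,4}  => 0  1->0 ok
  [19] y  {0,3,4}  => 0  0->0 ok
  [20] x  {1,2}  => 1  0->1 ok
  [21] x  {1,2}  => 1  1->1 ok
  [22] x  {1,2}  => 1  1->1 ok
  [23] x  {1,2}  => 1  1->1 ok
  [24] y  {0,3,4}  => 4  1->4 ok

0,1,0,1,4,2,0,1,3,1,4,0,0,0,1,1,3,1,0,0,1,1,1,1,4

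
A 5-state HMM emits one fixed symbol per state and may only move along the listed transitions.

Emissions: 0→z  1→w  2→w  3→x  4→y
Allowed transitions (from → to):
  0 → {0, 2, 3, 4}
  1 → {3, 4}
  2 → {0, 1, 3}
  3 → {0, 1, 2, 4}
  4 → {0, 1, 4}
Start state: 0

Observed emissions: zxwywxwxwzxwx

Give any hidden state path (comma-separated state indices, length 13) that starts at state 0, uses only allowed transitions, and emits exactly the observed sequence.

  pos 0: z in {0}, choose 0; start
  pos 1: x in {3}, choose 3; 0->3 ok
  pos 2: w in {1,2}, choose 1; 3->1 ok
  pos 3: y in {4}, choose 4; 1->4 ok
  pos 4: w in {1,2}, choose 1; 4->1 ok
  pos 5: x in {3}, choose 3; 1->3 ok
  pos 6: w in {1,2}, choose 1; 3->1 ok
  pos 7: x in {3}, choose 3; 1->3 ok
  pos 8: w in {1,2}, choose 2; 3->2 ok
  pos 9: z in {0}, choose 0; 2->0 ok
  pos 10: x in {3}, choose 3; 0->3 ok
  pos 11: w in {1,2}, choose 2; 3->2 ok
  pos 12: x in {3}, choose 3; 2->3 ok

0,3,1,4,1,3,1,3,2,0,3,2,3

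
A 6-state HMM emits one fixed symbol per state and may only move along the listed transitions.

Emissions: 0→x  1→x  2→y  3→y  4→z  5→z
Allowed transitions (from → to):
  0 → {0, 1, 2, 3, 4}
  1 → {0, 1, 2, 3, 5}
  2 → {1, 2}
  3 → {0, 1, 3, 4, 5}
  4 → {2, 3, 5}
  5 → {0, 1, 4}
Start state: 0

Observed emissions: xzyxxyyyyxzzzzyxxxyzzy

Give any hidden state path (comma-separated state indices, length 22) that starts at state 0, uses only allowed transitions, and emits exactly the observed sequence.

  t0 'x' -> {0,1}, take 0 (start)
  t1 'z' -> {4,5}, take 4 (0->4 ok)
  t2 'y' -> {2,3}, take 3 (4->3 ok)
  t3 'x' -> {0,1}, take 0 (3->0 ok)
  t4 'x' -> {0,1}, take 1 (0->1 ok)
  t5 'y' -> {2,3}, take 2 (1->2 ok)
  t6 'y' -> {2,3}, take 2 (2->2 ok)
  t7 'y' -> {2,3}, take 2 (2->2 ok)
  t8 'y' -> {2,3}, take 2 (2->2 ok)
  t9 'x' -> {0,1}, take 1 (2->1 ok)
  t10 'z' -> {4,5}, take 5 (1->5 ok)
  t11 'z' -> {4,5}, take 4 (5->4 ok)
  t12 'z' -> {4,5}, take 5 (4->5 ok)
  t13 'z' -> {4,5}, take 4 (5->4 ok)
  t14 'y' -> {2,3}, take 2 (4->2 ok)
  t15 'x' -> {0,1}, take 1 (2->1 ok)
  t16 'x' -> {0,1}, take 0 (1->0 ok)
  t17 'x' -> {0,1}, take 1 (0->1 ok)
  t18 'y' -> {2,3}, take 3 (1->3 ok)
  t19 'z' -> {4,5}, take 5 (3->5 ok)
  t20 'z' -> {4,5}, take 4 (5->4 ok)
  t21 'y' -> {2,3}, take 3 (4->3 ok)

0,4,3,0,1,2,2,2,2,1,5,4,5,4,2,1,0,1,3,5,4,3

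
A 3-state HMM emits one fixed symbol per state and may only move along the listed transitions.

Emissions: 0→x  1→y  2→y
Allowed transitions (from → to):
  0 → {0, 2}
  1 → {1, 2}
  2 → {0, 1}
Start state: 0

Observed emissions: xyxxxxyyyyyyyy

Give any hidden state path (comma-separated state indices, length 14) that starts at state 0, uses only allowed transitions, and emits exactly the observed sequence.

  [0] x  {0}  => 0  start
  [1] y  {1,2}  => 2  0->2 ok
  [2] x  {0}  => 0  2->0 ok
  [3] x  {0}  => 0  0->0 ok
  [4] x  {0}  => 0  0->0 ok
  [5] x  {0}  => 0  0->0 ok
  [6] y  {1,2}  => 2  0->2 ok
  [7] y  {1,2}  => 1  2->1 ok
  [8] y  {1,2}  => 2  1->2 ok
  [9] y  {1,2}  => 1  2->1 ok
  [10] y  {1,2}  => 1  1->1 ok
  [11] y  {1,2}  => 1  1->1 ok
  [12] y  {1,2}  => 2  1->2 ok
  [13] y  {1,2}  => 1  2->1 ok

0,2,0,0,0,0,2,1,2,1,1,1,2,1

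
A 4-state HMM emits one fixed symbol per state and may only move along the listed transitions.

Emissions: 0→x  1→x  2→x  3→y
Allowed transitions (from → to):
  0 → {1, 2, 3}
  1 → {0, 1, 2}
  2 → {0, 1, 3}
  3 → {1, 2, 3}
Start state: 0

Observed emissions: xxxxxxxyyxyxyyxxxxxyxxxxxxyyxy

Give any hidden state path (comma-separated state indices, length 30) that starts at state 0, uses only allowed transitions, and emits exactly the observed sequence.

  0: obs=x cand={0,1,2} pick 0 [start]
  1: obs=x cand={0,1,2} pick 2 [0->2 ok]
  2: obs=x cand={0,1,2} pick 1 [2->1 ok]
  3: obs=x cand={0,1,2} pick 2 [1->2 ok]
  4: obs=x cand={0,1,2} pick 1 [2->1 ok]
  5: obs=x cand={0,1,2} pick 0 [1->0 ok]
  6: obs=x cand={0,1,2} pick 2 [0->2 ok]
  7: obs=y cand={3} pick 3 [2->3 ok]
  8: obs=y cand={3} pick 3 [3->3 ok]
  9: obs=x cand={0,1,2} pick 2 [3->2 ok]
  10: obs=y cand={3} pick 3 [2->3 ok]
  11: obs=x cand={0,1,2} pick 2 [3->2 ok]
  12: obs=y cand={3} pick 3 [2->3 ok]
  13: obs=y cand={3} pick 3 [3->3 ok]
  14: obs=x cand={0,1,2} pick 1 [3->1 ok]
  15: obs=x cand={0,1,2} pick 1 [1->1 ok]
  16: obs=x cand={0,1,2} pick 2 [1->2 ok]
  17: obs=x cand={0,1,2} pick 1 [2->1 ok]
  18: obs=x cand={0,1,2} pick 0 [1->0 ok]
  19: obs=y cand={3} pick 3 [0->3 ok]
  20: obs=x cand={0,1,2} pick 1 [3->1 ok]
  21: obs=x cand={0,1,2} pick 1 [1->1 ok]
  22: obs=x cand={0,1,2} pick 1 [1->1 ok]
  23: obs=x cand={0,1,2} pick 0 [1->0 ok]
  24: obs=x cand={0,1,2} pick 1 [0->1 ok]
  25: obs=x cand={0,1,2} pick 2 [1->2 ok]
  26: obs=y cand={3} pick 3 [2->3 ok]
  27: obs=y cand={3} pick 3 [3->3 ok]
  28: obs=x cand={0,1,2} pick 2 [3->2 ok]
  29: obs=y cand={3} pick 3 [2->3 ok]

0,2,1,2,1,0,2,3,3,2,3,2,3,3,1,1,2,1,0,3,1,1,1,0,1,2,3,3,2,3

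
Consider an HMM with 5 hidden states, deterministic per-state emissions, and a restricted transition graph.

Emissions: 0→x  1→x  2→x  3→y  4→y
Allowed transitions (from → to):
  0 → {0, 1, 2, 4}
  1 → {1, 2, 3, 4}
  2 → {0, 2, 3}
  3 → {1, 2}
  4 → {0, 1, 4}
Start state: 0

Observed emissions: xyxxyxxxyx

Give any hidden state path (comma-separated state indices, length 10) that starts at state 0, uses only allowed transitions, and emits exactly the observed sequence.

  0: obs=x cand={0,1,2} pick 0 [start]
  1: obs=y cand={3,4} pick 4 [0->4 ok]
  2: obs=x cand={0,1,2} pick 1 [4->1 ok]
  3: obs=x cand={0,1,2} pick 1 [1->1 ok]
  4: obs=y cand={3,4} pick 4 [1->4 ok]
  5: obs=x cand={0,1,2} pick 1 [4->1 ok]
  6: obs=x cand={0,1,2} pick 2 [1->2 ok]
  7: obs=x cand={0,1,2} pick 0 [2->0 ok]
  8: obs=y cand={3,4} pick 4 [0->4 ok]
  9: obs=x cand={0,1,2} pick 0 [4->0 ok]

0,4,1,1,4,1,2,0,4,0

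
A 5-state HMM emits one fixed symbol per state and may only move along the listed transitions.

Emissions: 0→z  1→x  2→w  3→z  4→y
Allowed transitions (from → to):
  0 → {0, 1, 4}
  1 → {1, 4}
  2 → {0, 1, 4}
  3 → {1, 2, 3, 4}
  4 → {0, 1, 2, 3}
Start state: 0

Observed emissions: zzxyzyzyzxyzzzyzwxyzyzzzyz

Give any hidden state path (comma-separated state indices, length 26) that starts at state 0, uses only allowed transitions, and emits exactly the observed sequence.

0,0,1,4,0,4,0,4,3,1,4,0,0,0,4,3,2,1,4,3,4,3,3,3,4,3

  0: obs=z cand={0,3} pick 0 [start]
  1: obs=z cand={0,3} pick 0 [0->0 ok]
  2: obs=x cand={1} pick 1 [0->1 ok]
  3: obs=y cand={4} pick 4 [1->4 ok]
  4: obs=z cand={0,3} pick 0 [4->0 ok]
  5: obs=y cand={4} pick 4 [0->4 ok]
  6: obs=z cand={0,3} pick 0 [4->0 ok]
  7: obs=y cand={4} pick 4 [0->4 ok]
  8: obs=z cand={0,3} pick 3 [4->3 ok]
  9: obs=x cand={1} pick 1 [3->1 ok]
  10: obs=y cand={4} pick 4 [1->4 ok]
  11: obs=z cand={0,3} pick 0 [4->0 ok]
  12: obs=z cand={0,3} pick 0 [0->0 ok]
  13: obs=z cand={0,3} pick 0 [0->0 ok]
  14: obs=y cand={4} pick 4 [0->4 ok]
  15: obs=z cand={0,3} pick 3 [4->3 ok]
  16: obs=w cand={2} pick 2 [3->2 ok]
  17: obs=x cand={1} pick 1 [2->1 ok]
  18: obs=y cand={4} pick 4 [1->4 ok]
  19: obs=z cand={0,3} pick 3 [4->3 ok]
  20: obs=y cand={4} pick 4 [3->4 ok]
  21: obs=z cand={0,3} pick 3 [4->3 ok]
  22: obs=z cand={0,3} pick 3 [3->3 ok]
  23: obs=z cand={0,3} pick 3 [3->3 ok]
  24: obs=y cand={4} pick 4 [3->4 ok]
  25: obs=z cand={0,3} pick 3 [4->3 ok]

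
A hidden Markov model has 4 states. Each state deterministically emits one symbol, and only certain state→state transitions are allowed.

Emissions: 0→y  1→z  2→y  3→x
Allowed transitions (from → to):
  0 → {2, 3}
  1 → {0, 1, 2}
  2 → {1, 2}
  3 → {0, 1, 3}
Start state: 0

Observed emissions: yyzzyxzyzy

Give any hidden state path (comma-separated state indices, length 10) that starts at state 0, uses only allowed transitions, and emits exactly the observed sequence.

0,2,1,1,0,3,1,2,1,0

  t0 'y' -> {0,2}, take 0 (start)
  t1 'y' -> {0,2}, take 2 (0->2 ok)
  t2 'z' -> {1}, take 1 (2->1 ok)
  t3 'z' -> {1}, take 1 (1->1 ok)
  t4 'y' -> {0,2}, take 0 (1->0 ok)
  t5 'x' -> {3}, take 3 (0->3 ok)
  t6 'z' -> {1}, take 1 (3->1 ok)
  t7 'y' -> {0,2}, take 2 (1->2 ok)
  t8 'z' -> {1}, take 1 (2->1 ok)
  t9 'y' -> {0,2}, take 0 (1->0 ok)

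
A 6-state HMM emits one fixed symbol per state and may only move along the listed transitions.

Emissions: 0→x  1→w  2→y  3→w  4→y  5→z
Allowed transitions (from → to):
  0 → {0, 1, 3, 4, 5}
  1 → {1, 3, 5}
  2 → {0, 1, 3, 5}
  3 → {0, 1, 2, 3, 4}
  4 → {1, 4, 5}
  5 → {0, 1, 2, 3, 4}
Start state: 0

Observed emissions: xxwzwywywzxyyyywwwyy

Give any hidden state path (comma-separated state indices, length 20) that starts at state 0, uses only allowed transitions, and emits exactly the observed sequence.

  [0] x  {0}  => 0  start
  [1] x  {0}  => 0  0->0 ok
  [2] w  {1,3}  => 1  0->1 ok
  [3] z  {5}  => 5  1->5 ok
  [4] w  {1,3}  => 3  5->3 ok
  [5] y  {2,4}  => 2  3->2 ok
  [6] w  {1,3}  => 3  2->3 ok
  [7] y  {2,4}  => 4  3->4 ok
  [8] w  {1,3}  => 1  4->1 ok
  [9] z  {5}  => 5  1->5 ok
  [10] x  {0}  => 0  5->0 ok
  [11] y  {2,4}  => 4  0->4 ok
  [12] y  {2,4}  => 4  4->4 ok
  [13] y  {2,4}  => 4  4->4 ok
  [14] y  {2,4}  => 4  4->4 ok
  [15] w  {1,3}  => 1  4->1 ok
  [16] w  {1,3}  => 3  1->3 ok
  [17] w  {1,3}  => 3  3->3 ok
  [18] y  {2,4}  => 4  3->4 ok
  [19] y  {2,4}  => 4  4->4 ok

0,0,1,5,3,2,3,4,1,5,0,4,4,4,4,1,3,3,4,4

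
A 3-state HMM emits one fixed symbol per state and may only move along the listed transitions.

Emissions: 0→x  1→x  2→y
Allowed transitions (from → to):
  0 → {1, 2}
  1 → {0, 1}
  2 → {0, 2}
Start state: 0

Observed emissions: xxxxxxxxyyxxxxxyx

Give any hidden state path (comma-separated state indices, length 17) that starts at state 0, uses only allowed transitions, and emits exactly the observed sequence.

0,1,0,1,1,0,1,0,2,2,0,1,1,1,0,2,0

  [0] x  {0,1}  => 0  start
  [1] x  {0,1}  => 1  0->1 ok
  [2] x  {0,1}  => 0  1->0 ok
  [3] x  {0,1}  => 1  0->1 ok
  [4] x  {0,1}  => 1  1->1 ok
  [5] x  {0,1}  => 0  1->0 ok
  [6] x  {0,1}  => 1  0->1 ok
  [7] x  {0,1}  => 0  1->0 ok
  [8] y  {2}  => 2  0->2 ok
  [9] y  {2}  => 2  2->2 ok
  [10] x  {0,1}  => 0  2->0 ok
  [11] x  {0,1}  => 1  0->1 ok
  [12] x  {0,1}  => 1  1->1 ok
  [13] x  {0,1}  => 1  1->1 ok
  [14] x  {0,1}  => 0  1->0 ok
  [15] y  {2}  => 2  0->2 ok
  [16] x  {0,1}  => 0  2->0 ok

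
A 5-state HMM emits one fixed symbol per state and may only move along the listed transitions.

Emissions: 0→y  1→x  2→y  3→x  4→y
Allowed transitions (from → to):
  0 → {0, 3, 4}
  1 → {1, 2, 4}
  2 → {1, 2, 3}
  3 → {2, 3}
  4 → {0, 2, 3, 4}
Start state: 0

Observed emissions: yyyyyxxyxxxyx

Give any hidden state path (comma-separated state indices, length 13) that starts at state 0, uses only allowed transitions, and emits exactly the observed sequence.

0,4,4,0,0,3,3,2,3,3,3,2,3

  [0] y  {0,2,4}  => 0  start
  [1] y  {0,2,4}  => 4  0->4 ok
  [2] y  {0,2,4}  => 4  4->4 ok
  [3] y  {0,2,4}  => 0  4->0 ok
  [4] y  {0,2,4}  => 0  0->0 ok
  [5] x  {1,3}  => 3  0->3 ok
  [6] x  {1,3}  => 3  3->3 ok
  [7] y  {0,2,4}  => 2  3->2 ok
  [8] x  {1,3}  => 3  2->3 ok
  [9] x  {1,3}  => 3  3->3 ok
  [10] x  {1,3}  => 3  3->3 ok
  [11] y  {0,2,4}  => 2  3->2 ok
  [12] x  {1,3}  => 3  2->3 ok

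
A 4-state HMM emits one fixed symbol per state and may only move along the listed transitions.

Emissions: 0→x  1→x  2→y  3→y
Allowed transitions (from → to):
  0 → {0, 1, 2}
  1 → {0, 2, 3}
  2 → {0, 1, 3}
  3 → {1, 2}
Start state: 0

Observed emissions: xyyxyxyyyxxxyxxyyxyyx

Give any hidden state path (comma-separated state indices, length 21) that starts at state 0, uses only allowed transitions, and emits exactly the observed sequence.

0,2,3,1,2,1,2,3,2,0,0,1,2,0,0,2,3,1,3,2,1

  t0 'x' -> {0,1}, take 0 (start)
  t1 'y' -> {2,3}, take 2 (0->2 ok)
  t2 'y' -> {2,3}, take 3 (2->3 ok)
  t3 'x' -> {0,1}, take 1 (3->1 ok)
  t4 'y' -> {2,3}, take 2 (1->2 ok)
  t5 'x' -> {0,1}, take 1 (2->1 ok)
  t6 'y' -> {2,3}, take 2 (1->2 ok)
  t7 'y' -> {2,3}, take 3 (2->3 ok)
  t8 'y' -> {2,3}, take 2 (3->2 ok)
  t9 'x' -> {0,1}, take 0 (2->0 ok)
  t10 'x' -> {0,1}, take 0 (0->0 ok)
  t11 'x' -> {0,1}, take 1 (0->1 ok)
  t12 'y' -> {2,3}, take 2 (1->2 ok)
  t13 'x' -> {0,1}, take 0 (2->0 ok)
  t14 'x' -> {0,1}, take 0 (0->0 ok)
  t15 'y' -> {2,3}, take 2 (0->2 ok)
  t16 'y' -> {2,3}, take 3 (2->3 ok)
  t17 'x' -> {0,1}, take 1 (3->1 ok)
  t18 'y' -> {2,3}, take 3 (1->3 ok)
  t19 'y' -> {2,3}, take 2 (3->2 ok)
  t20 'x' -> {0,1}, take 1 (2->1 ok)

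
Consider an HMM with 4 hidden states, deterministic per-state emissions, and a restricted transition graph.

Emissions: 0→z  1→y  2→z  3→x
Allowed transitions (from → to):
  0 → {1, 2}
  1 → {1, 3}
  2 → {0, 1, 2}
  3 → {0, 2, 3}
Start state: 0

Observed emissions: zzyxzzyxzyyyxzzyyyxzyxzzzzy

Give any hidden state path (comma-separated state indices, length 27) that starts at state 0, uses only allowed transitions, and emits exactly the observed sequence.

  0: obs=z cand={0,2} pick 0 [start]
  1: obs=z cand={0,2} pick 2 [0->2 ok]
  2: obs=y cand={1} pick 1 [2->1 ok]
  3: obs=x cand={3} pick 3 [1->3 ok]
  4: obs=z cand={0,2} pick 2 [3->2 ok]
  5: obs=z cand={0,2} pick 0 [2->0 ok]
  6: obs=y cand={1} pick 1 [0->1 ok]
  7: obs=x cand={3} pick 3 [1->3 ok]
  8: obs=z cand={0,2} pick 0 [3->0 ok]
  9: obs=y cand={1} pick 1 [0->1 ok]
  10: obs=y cand={1} pick 1 [1->1 ok]
  11: obs=y cand={1} pick 1 [1->1 ok]
  12: obs=x cand={3} pick 3 [1->3 ok]
  13: obs=z cand={0,2} pick 2 [3->2 ok]
  14: obs=z cand={0,2} pick 2 [2->2 ok]
  15: obs=y cand={1} pick 1 [2->1 ok]
  16: obs=y cand={1} pick 1 [1->1 ok]
  17: obs=y cand={1} pick 1 [1->1 ok]
  18: obs=x cand={3} pick 3 [1->3 ok]
  19: obs=z cand={0,2} pick 2 [3->2 ok]
  20: obs=y cand={1} pick 1 [2->1 ok]
  21: obs=x cand={3} pick 3 [1->3 ok]
  22: obs=z cand={0,2} pick 2 [3->2 ok]
  23: obs=z cand={0,2} pick 0 [2->0 ok]
  24: obs=z cand={0,2} pick 2 [0->2 ok]
  25: obs=z cand={0,2} pick 2 [2->2 ok]
  26: obs=y cand={1} pick 1 [2->1 ok]

0,2,1,3,2,0,1,3,0,1,1,1,3,2,2,1,1,1,3,2,1,3,2,0,2,2,1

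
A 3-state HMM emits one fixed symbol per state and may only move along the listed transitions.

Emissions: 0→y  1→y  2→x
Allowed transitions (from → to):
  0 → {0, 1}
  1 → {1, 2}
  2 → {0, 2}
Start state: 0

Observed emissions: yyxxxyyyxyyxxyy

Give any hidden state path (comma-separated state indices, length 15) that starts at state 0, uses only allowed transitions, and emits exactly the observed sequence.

0,1,2,2,2,0,0,1,2,0,1,2,2,0,0

  0: obs=y cand={0,1} pick 0 [start]
  1: obs=y cand={0,1} pick 1 [0->1 ok]
  2: obs=x cand={2} pick 2 [1->2 ok]
  3: obs=x cand={2} pick 2 [2->2 ok]
  4: obs=x cand={2} pick 2 [2->2 ok]
  5: obs=y cand={0,1} pick 0 [2->0 ok]
  6: obs=y cand={0,1} pick 0 [0->0 ok]
  7: obs=y cand={0,1} pick 1 [0->1 ok]
  8: obs=x cand={2} pick 2 [1->2 ok]
  9: obs=y cand={0,1} pick 0 [2->0 ok]
  10: obs=y cand={0,1} pick 1 [0->1 ok]
  11: obs=x cand={2} pick 2 [1->2 ok]
  12: obs=x cand={2} pick 2 [2->2 ok]
  13: obs=y cand={0,1} pick 0 [2->0 ok]
  14: obs=y cand={0,1} pick 0 [0->0 ok]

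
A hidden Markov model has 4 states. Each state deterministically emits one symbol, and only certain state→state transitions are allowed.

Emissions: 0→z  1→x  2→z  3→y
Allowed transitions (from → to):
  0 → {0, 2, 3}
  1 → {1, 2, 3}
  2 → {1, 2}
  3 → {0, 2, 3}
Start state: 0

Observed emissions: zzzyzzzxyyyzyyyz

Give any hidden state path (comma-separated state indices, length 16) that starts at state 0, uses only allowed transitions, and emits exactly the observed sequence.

0,0,0,3,0,2,2,1,3,3,3,0,3,3,3,2

  0: obs=z cand={0,2} pick 0 [start]
  1: obs=z cand={0,2} pick 0 [0->0 ok]
  2: obs=z cand={0,2} pick 0 [0->0 ok]
  3: obs=y cand={3} pick 3 [0->3 ok]
  4: obs=z cand={0,2} pick 0 [3->0 ok]
  5: obs=z cand={0,2} pick 2 [0->2 ok]
  6: obs=z cand={0,2} pick 2 [2->2 ok]
  7: obs=x cand={1} pick 1 [2->1 ok]
  8: obs=y cand={3} pick 3 [1->3 ok]
  9: obs=y cand={3} pick 3 [3->3 ok]
  10: obs=y cand={3} pick 3 [3->3 ok]
  11: obs=z cand={0,2} pick 0 [3->0 ok]
  12: obs=y cand={3} pick 3 [0->3 ok]
  13: obs=y cand={3} pick 3 [3->3 ok]
  14: obs=y cand={3} pick 3 [3->3 ok]
  15: obs=z cand={0,2} pick 2 [3->2 ok]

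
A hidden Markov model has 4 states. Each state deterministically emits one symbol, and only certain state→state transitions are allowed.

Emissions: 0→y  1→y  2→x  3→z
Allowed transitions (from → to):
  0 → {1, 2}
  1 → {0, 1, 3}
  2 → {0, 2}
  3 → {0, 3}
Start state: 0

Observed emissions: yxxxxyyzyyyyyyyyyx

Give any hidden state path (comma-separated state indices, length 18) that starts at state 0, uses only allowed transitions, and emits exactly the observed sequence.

  pos 0: y in {0,1}, choose 0; start
  pos 1: x in {2}, choose 2; 0->2 ok
  pos 2: x in {2}, choose 2; 2->2 ok
  pos 3: x in {2}, choose 2; 2->2 ok
  pos 4: x in {2}, choose 2; 2->2 ok
  pos 5: y in {0,1}, choose 0; 2->0 ok
  pos 6: y in {0,1}, choose 1; 0->1 ok
  pos 7: z in {3}, choose 3; 1->3 ok
  pos 8: y in {0,1}, choose 0; 3->0 ok
  pos 9: y in {0,1}, choose 1; 0->1 ok
  pos 10: y in {0,1}, choose 1; 1->1 ok
  pos 11: y in {0,1}, choose 0; 1->0 ok
  pos 12: y in {0,1}, choose 1; 0->1 ok
  pos 13: y in {0,1}, choose 1; 1->1 ok
  pos 14: y in {0,1}, choose 1; 1->1 ok
  pos 15: y in {0,1}, choose 1; 1->1 ok
  pos 16: y in {0,1}, choose 0; 1->0 ok
  pos 17: x in {2}, choose 2; 0->2 ok

0,2,2,2,2,0,1,3,0,1,1,0,1,1,1,1,0,2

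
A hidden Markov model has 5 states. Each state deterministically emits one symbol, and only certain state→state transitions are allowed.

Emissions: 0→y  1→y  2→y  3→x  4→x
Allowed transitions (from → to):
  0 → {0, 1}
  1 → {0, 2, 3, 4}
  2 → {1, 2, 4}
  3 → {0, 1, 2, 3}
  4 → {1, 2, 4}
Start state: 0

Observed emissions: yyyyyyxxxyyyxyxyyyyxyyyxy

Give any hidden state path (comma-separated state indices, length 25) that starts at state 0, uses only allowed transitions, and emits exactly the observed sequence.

  [0] y  {0,1,2}  => 0  start
  [1] y  {0,1,2}  => 0  0->0 ok
  [2] y  {0,1,2}  => 0  0->0 ok
  [3] y  {0,1,2}  => 0  0->0 ok
  [4] y  {0,1,2}  => 0  0->0 ok
  [5] y  {0,1,2}  => 1  0->1 ok
  [6] x  {3,4}  => 3  1->3 ok
  [7] x  {3,4}  => 3  3->3 ok
  [8] x  {3,4}  => 3  3->3 ok
  [9] y  {0,1,2}  => 1  3->1 ok
  [10] y  {0,1,2}  => 0  1->0 ok
  [11] y  {0,1,2}  => 1  0->1 ok
  [12] x  {3,4}  => 4  1->4 ok
  [13] y  {0,1,2}  => 1  4->1 ok
  [14] x  {3,4}  => 3  1->3 ok
  [15] y  {0,1,2}  => 2  3->2 ok
  [16] y  {0,1,2}  => 1  2->1 ok
  [17] y  {0,1,2}  => 2  1->2 ok
  [18] y  {0,1,2}  => 2  2->2 ok
  [19] x  {3,4}  => 4  2->4 ok
  [20] y  {0,1,2}  => 1  4->1 ok
  [21] y  {0,1,2}  => 0  1->0 ok
  [22] y  {0,1,2}  => 1  0->1 ok
  [23] x  {3,4}  => 3  1->3 ok
  [24] y  {0,1,2}  => 1  3->1 ok

0,0,0,0,0,1,3,3,3,1,0,1,4,1,3,2,1,2,2,4,1,0,1,3,1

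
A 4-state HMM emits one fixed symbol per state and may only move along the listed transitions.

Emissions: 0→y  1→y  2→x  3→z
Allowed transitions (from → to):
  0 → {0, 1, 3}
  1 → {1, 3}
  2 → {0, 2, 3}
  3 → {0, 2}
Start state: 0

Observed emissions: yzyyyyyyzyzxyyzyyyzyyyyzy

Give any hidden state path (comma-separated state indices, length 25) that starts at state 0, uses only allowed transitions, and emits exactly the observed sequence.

0,3,0,0,1,1,1,1,3,0,3,2,0,0,3,0,0,1,3,0,0,0,1,3,0

  t0 'y' -> {0,1}, take 0 (start)
  t1 'z' -> {3}, take 3 (0->3 ok)
  t2 'y' -> {0,1}, take 0 (3->0 ok)
  t3 'y' -> {0,1}, take 0 (0->0 ok)
  t4 'y' -> {0,1}, take 1 (0->1 ok)
  t5 'y' -> {0,1}, take 1 (1->1 ok)
  t6 'y' -> {0,1}, take 1 (1->1 ok)
  t7 'y' -> {0,1}, take 1 (1->1 ok)
  t8 'z' -> {3}, take 3 (1->3 ok)
  t9 'y' -> {0,1}, take 0 (3->0 ok)
  t10 'z' -> {3}, take 3 (0->3 ok)
  t11 'x' -> {2}, take 2 (3->2 ok)
  t12 'y' -> {0,1}, take 0 (2->0 ok)
  t13 'y' -> {0,1}, take 0 (0->0 ok)
  t14 'z' -> {3}, take 3 (0->3 ok)
  t15 'y' -> {0,1}, take 0 (3->0 ok)
  t16 'y' -> {0,1}, take 0 (0->0 ok)
  t17 'y' -> {0,1}, take 1 (0->1 ok)
  t18 'z' -> {3}, take 3 (1->3 ok)
  t19 'y' -> {0,1}, take 0 (3->0 ok)
  t20 'y' -> {0,1}, take 0 (0->0 ok)
  t21 'y' -> {0,1}, take 0 (0->0 ok)
  t22 'y' -> {0,1}, take 1 (0->1 ok)
  t23 'z' -> {3}, take 3 (1->3 ok)
  t24 'y' -> {0,1}, take 0 (3->0 ok)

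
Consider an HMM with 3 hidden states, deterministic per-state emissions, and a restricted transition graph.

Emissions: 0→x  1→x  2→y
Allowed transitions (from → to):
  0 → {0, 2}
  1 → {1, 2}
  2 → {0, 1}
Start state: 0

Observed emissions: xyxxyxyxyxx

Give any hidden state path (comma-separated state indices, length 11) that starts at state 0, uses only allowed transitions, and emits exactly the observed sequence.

0,2,0,0,2,1,2,1,2,0,0

  t0 'x' -> {0,1}, take 0 (start)
  t1 'y' -> {2}, take 2 (0->2 ok)
  t2 'x' -> {0,1}, take 0 (2->0 ok)
  t3 'x' -> {0,1}, take 0 (0->0 ok)
  t4 'y' -> {2}, take 2 (0->2 ok)
  t5 'x' -> {0,1}, take 1 (2->1 ok)
  t6 'y' -> {2}, take 2 (1->2 ok)
  t7 'x' -> {0,1}, take 1 (2->1 ok)
  t8 'y' -> {2}, take 2 (1->2 ok)
  t9 'x' -> {0,1}, take 0 (2->0 ok)
  t10 'x' -> {0,1}, take 0 (0->0 ok)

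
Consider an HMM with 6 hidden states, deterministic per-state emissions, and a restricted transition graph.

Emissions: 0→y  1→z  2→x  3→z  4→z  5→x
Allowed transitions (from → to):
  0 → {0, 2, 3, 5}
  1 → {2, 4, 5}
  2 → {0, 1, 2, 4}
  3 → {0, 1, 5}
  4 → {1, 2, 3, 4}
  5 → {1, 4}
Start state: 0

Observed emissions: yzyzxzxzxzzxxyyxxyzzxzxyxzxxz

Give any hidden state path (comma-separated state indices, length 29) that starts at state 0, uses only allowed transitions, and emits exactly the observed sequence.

  pos 0: y in {0}, choose 0; start
  pos 1: z in {1,3,4}, choose 3; 0->3 ok
  pos 2: y in {0}, choose 0; 3->0 ok
  pos 3: z in {1,3,4}, choose 3; 0->3 ok
  pos 4: x in {2,5}, choose 5; 3->5 ok
  pos 5: z in {1,3,4}, choose 1; 5->1 ok
  pos 6: x in {2,5}, choose 5; 1->5 ok
  pos 7: z in {1,3,4}, choose 1; 5->1 ok
  pos 8: x in {2,5}, choose 2; 1->2 ok
  pos 9: z in {1,3,4}, choose 4; 2->4 ok
  pos 10: z in {1,3,4}, choose 1; 4->1 ok
  pos 11: x in {2,5}, choose 2; 1->2 ok
  pos 12: x in {2,5}, choose 2; 2->2 ok
  pos 13: y in {0}, choose 0; 2->0 ok
  pos 14: y in {0}, choose 0; 0->0 ok
  pos 15: x in {2,5}, choose 2; 0->2 ok
  pos 16: x in {2,5}, choose 2; 2->2 ok
  pos 17: y in {0}, choose 0; 2->0 ok
  pos 18: z in {1,3,4}, choose 3; 0->3 ok
  pos 19: z in {1,3,4}, choose 1; 3->1 ok
  pos 20: x in {2,5}, choose 5; 1->5 ok
  pos 21: z in {1,3,4}, choose 1; 5->1 ok
  pos 22: x in {2,5}, choose 2; 1->2 ok
  pos 23: y in {0}, choose 0; 2->0 ok
  pos 24: x in {2,5}, choose 5; 0->5 ok
  pos 25: z in {1,3,4}, choose 4; 5->4 ok
  pos 26: x in {2,5}, choose 2; 4->2 ok
  pos 27: x in {2,5}, choose 2; 2->2 ok
  pos 28: z in {1,3,4}, choose 4; 2->4 ok

0,3,0,3,5,1,5,1,2,4,1,2,2,0,0,2,2,0,3,1,5,1,2,0,5,4,2,2,4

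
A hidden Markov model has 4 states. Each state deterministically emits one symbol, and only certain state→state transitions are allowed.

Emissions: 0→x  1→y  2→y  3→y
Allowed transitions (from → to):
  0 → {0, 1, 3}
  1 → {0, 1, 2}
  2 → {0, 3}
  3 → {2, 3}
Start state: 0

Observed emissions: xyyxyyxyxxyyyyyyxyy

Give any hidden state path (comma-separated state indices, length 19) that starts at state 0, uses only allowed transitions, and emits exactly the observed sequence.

  t0 'x' -> {0}, take 0 (start)
  t1 'y' -> {1,2,3}, take 3 (0->3 ok)
  t2 'y' -> {1,2,3}, take 2 (3->2 ok)
  t3 'x' -> {0}, take 0 (2->0 ok)
  t4 'y' -> {1,2,3}, take 1 (0->1 ok)
  t5 'y' -> {1,2,3}, take 2 (1->2 ok)
  t6 'x' -> {0}, take 0 (2->0 ok)
  t7 'y' -> {1,2,3}, take 1 (0->1 ok)
  t8 'x' -> {0}, take 0 (1->0 ok)
  t9 'x' -> {0}, take 0 (0->0 ok)
  t10 'y' -> {1,2,3}, take 3 (0->3 ok)
  t11 'y' -> {1,2,3}, take 3 (3->3 ok)
  t12 'y' -> {1,2,3}, take 3 (3->3 ok)
  t13 'y' -> {1,2,3}, take 3 (3->3 ok)
  t14 'y' -> {1,2,3}, take 3 (3->3 ok)
  t15 'y' -> {1,2,3}, take 2 (3->2 ok)
  t16 'x' -> {0}, take 0 (2->0 ok)
  t17 'y' -> {1,2,3}, take 3 (0->3 ok)
  t18 'y' -> {1,2,3}, take 3 (3->3 ok)

0,3,2,0,1,2,0,1,0,0,3,3,3,3,3,2,0,3,3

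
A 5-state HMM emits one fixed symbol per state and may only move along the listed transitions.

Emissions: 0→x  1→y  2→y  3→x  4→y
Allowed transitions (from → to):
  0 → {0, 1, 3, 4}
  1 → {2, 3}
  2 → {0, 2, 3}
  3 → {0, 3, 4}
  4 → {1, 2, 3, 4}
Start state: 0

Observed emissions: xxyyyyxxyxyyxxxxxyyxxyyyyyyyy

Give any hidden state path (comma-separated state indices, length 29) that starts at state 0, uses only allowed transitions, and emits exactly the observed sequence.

  [0] x  {0,3}  => 0  start
  [1] x  {0,3}  => 3  0->3 ok
  [2] y  {1,2,4}  => 4  3->4 ok
  [3] y  {1,2,4}  => 4  4->4 ok
  [4] y  {1,2,4}  => 4  4->4 ok
  [5] y  {1,2,4}  => 2  4->2 ok
  [6] x  {0,3}  => 0  2->0 ok
  [7] x  {0,3}  => 0  0->0 ok
  [8] y  {1,2,4}  => 1  0->1 ok
  [9] x  {0,3}  => 3  1->3 ok
  [10] y  {1,2,4}  => 4  3->4 ok
  [11] y  {1,2,4}  => 1  4->1 ok
  [12] x  {0,3}  => 3  1->3 ok
  [13] x  {0,3}  => 0  3->0 ok
  [14] x  {0,3}  => 3  0->3 ok
  [15] x  {0,3}  => 0  3->0 ok
  [16] x  {0,3}  => 3  0->3 ok
  [17] y  {1,2,4}  => 4  3->4 ok
  [18] y  {1,2,4}  => 2  4->2 ok
  [19] x  {0,3}  => 0  2->0 ok
  [20] x  {0,3}  => 3  0->3 ok
  [21] y  {1,2,4}  => 4  3->4 ok
  [22] y  {1,2,4}  => 4  4->4 ok
  [23] y  {1,2,4}  => 4  4->4 ok
  [24] y  {1,2,4}  => 4  4->4 ok
  [25] y  {1,2,4}  => 4  4->4 ok
  [26] y  {1,2,4}  => 1  4->1 ok
  [27] y  {1,2,4}  => 2  1->2 ok
  [28] y  {1,2,4}  => 2  2->2 ok

0,3,4,4,4,2,0,0,1,3,4,1,3,0,3,0,3,4,2,0,3,4,4,4,4,4,1,2,2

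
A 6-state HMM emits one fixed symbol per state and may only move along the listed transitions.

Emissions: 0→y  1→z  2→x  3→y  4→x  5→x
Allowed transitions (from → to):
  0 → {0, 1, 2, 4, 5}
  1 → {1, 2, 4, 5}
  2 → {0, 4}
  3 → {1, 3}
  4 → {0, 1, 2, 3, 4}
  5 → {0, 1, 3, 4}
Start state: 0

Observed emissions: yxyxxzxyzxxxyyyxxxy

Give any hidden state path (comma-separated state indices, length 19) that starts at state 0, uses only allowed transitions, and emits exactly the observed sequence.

  t0 'y' -> {0,3}, take 0 (start)
  t1 'x' -> {2,4,5}, take 5 (0->5 ok)
  t2 'y' -> {0,3}, take 0 (5->0 ok)
  t3 'x' -> {2,4,5}, take 4 (0->4 ok)
  t4 'x' -> {2,4,5}, take 4 (4->4 ok)
  t5 'z' -> {1}, take 1 (4->1 ok)
  t6 'x' -> {2,4,5}, take 2 (1->2 ok)
  t7 'y' -> {0,3}, take 0 (2->0 ok)
  t8 'z' -> {1}, take 1 (0->1 ok)
  t9 'x' -> {2,4,5}, take 2 (1->2 ok)
  t10 'x' -> {2,4,5}, take 4 (2->4 ok)
  t11 'x' -> {2,4,5}, take 2 (4->2 ok)
  t12 'y' -> {0,3}, take 0 (2->0 ok)
  t13 'y' -> {0,3}, take 0 (0->0 ok)
  t14 'y' -> {0,3}, take 0 (0->0 ok)
  t15 'x' -> {2,4,5}, take 4 (0->4 ok)
  t16 'x' -> {2,4,5}, take 2 (4->2 ok)
  t17 'x' -> {2,4,5}, take 4 (2->4 ok)
  t18 'y' -> {0,3}, take 3 (4->3 ok)

0,5,0,4,4,1,2,0,1,2,4,2,0,0,0,4,2,4,3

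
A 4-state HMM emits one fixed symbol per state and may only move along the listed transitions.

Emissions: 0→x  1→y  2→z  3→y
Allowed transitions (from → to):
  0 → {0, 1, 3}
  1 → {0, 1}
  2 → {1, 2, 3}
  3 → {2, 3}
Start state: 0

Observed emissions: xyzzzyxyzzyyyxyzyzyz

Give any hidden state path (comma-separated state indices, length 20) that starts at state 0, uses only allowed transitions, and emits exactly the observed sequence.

0,3,2,2,2,1,0,3,2,2,1,1,1,0,3,2,3,2,3,2

  [0] x  {0}  => 0  start
  [1] y  {1,3}  => 3  0->3 ok
  [2] z  {2}  => 2  3->2 ok
  [3] z  {2}  => 2  2->2 ok
  [4] z  {2}  => 2  2->2 ok
  [5] y  {1,3}  => 1  2->1 ok
  [6] x  {0}  => 0  1->0 ok
  [7] y  {1,3}  => 3  0->3 ok
  [8] z  {2}  => 2  3->2 ok
  [9] z  {2}  => 2  2->2 ok
  [10] y  {1,3}  => 1  2->1 ok
  [11] y  {1,3}  => 1  1->1 ok
  [12] y  {1,3}  => 1  1->1 ok
  [13] x  {0}  => 0  1->0 ok
  [14] y  {1,3}  => 3  0->3 ok
  [15] z  {2}  => 2  3->2 ok
  [16] y  {1,3}  => 3  2->3 ok
  [17] z  {2}  => 2  3->2 ok
  [18] y  {1,3}  => 3  2->3 ok
  [19] z  {2}  => 2  3->2 ok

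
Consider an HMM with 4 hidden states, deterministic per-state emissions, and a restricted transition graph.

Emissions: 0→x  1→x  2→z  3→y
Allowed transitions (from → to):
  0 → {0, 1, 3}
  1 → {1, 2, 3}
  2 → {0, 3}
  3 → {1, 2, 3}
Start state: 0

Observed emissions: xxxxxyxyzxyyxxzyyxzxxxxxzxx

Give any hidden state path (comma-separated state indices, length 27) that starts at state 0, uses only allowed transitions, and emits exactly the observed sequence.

0,0,0,0,0,3,1,3,2,0,3,3,1,1,2,3,3,1,2,0,0,0,0,1,2,0,0

  t0 'x' -> {0,1}, take 0 (start)
  t1 'x' -> {0,1}, take 0 (0->0 ok)
  t2 'x' -> {0,1}, take 0 (0->0 ok)
  t3 'x' -> {0,1}, take 0 (0->0 ok)
  t4 'x' -> {0,1}, take 0 (0->0 ok)
  t5 'y' -> {3}, take 3 (0->3 ok)
  t6 'x' -> {0,1}, take 1 (3->1 ok)
  t7 'y' -> {3}, take 3 (1->3 ok)
  t8 'z' -> {2}, take 2 (3->2 ok)
  t9 'x' -> {0,1}, take 0 (2->0 ok)
  t10 'y' -> {3}, take 3 (0->3 ok)
  t11 'y' -> {3}, take 3 (3->3 ok)
  t12 'x' -> {0,1}, take 1 (3->1 ok)
  t13 'x' -> {0,1}, take 1 (1->1 ok)
  t14 'z' -> {2}, take 2 (1->2 ok)
  t15 'y' -> {3}, take 3 (2->3 ok)
  t16 'y' -> {3}, take 3 (3->3 ok)
  t17 'x' -> {0,1}, take 1 (3->1 ok)
  t18 'z' -> {2}, take 2 (1->2 ok)
  t19 'x' -> {0,1}, take 0 (2->0 ok)
  t20 'x' -> {0,1}, take 0 (0->0 ok)
  t21 'x' -> {0,1}, take 0 (0->0 ok)
  t22 'x' -> {0,1}, take 0 (0->0 ok)
  t23 'x' -> {0,1}, take 1 (0->1 ok)
  t24 'z' -> {2}, take 2 (1->2 ok)
  t25 'x' -> {0,1}, take 0 (2->0 ok)
  t26 'x' -> {0,1}, take 0 (0->0 ok)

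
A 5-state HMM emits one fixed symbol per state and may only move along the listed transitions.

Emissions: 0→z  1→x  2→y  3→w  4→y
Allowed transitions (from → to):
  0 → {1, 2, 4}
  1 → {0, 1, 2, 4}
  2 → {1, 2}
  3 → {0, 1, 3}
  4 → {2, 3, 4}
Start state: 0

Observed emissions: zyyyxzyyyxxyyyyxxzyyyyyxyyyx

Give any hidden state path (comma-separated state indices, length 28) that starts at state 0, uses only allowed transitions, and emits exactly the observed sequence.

  [0] z  {0}  => 0  start
  [1] y  {2,4}  => 2  0->2 ok
  [2] y  {2,4}  => 2  2->2 ok
  [3] y  {2,4}  => 2  2->2 ok
  [4] x  {1}  => 1  2->1 ok
  [5] z  {0}  => 0  1->0 ok
  [6] y  {2,4}  => 4  0->4 ok
  [7] y  {2,4}  => 4  4->4 ok
  [8] y  {2,4}  => 2  4->2 ok
  [9] x  {1}  => 1  2->1 ok
  [10] x  {1}  => 1  1->1 ok
  [11] y  {2,4}  => 2  1->2 ok
  [12] y  {2,4}  => 2  2->2 ok
  [13] y  {2,4}  => 2  2->2 ok
  [14] y  {2,4}  => 2  2->2 ok
  [15] x  {1}  => 1  2->1 ok
  [16] x  {1}  => 1  1->1 ok
  [17] z  {0}  => 0  1->0 ok
  [18] y  {2,4}  => 4  0->4 ok
  [19] y  {2,4}  => 4  4->4 ok
  [20] y  {2,4}  => 2  4->2 ok
  [21] y  {2,4}  => 2  2->2 ok
  [22] y  {2,4}  => 2  2->2 ok
  [23] x  {1}  => 1  2->1 ok
  [24] y  {2,4}  => 4  1->4 ok
  [25] y  {2,4}  => 2  4->2 ok
  [26] y  {2,4}  => 2  2->2 ok
  [27] x  {1}  => 1  2->1 ok

0,2,2,2,1,0,4,4,2,1,1,2,2,2,2,1,1,0,4,4,2,2,2,1,4,2,2,1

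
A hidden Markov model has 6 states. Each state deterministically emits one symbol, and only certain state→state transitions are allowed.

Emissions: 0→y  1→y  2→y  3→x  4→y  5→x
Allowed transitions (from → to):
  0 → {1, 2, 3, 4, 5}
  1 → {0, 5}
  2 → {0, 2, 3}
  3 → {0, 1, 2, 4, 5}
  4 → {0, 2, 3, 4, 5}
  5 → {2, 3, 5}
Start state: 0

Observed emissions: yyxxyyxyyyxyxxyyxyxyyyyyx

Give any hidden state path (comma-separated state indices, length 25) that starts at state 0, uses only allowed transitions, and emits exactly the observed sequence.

0,1,5,3,2,0,3,0,4,2,3,1,5,5,2,0,5,2,3,2,0,1,0,1,5

  0: obs=y cand={0,1,2,4} pick 0 [start]
  1: obs=y cand={0,1,2,4} pick 1 [0->1 ok]
  2: obs=x cand={3,5} pick 5 [1->5 ok]
  3: obs=x cand={3,5} pick 3 [5->3 ok]
  4: obs=y cand={0,1,2,4} pick 2 [3->2 ok]
  5: obs=y cand={0,1,2,4} pick 0 [2->0 ok]
  6: obs=x cand={3,5} pick 3 [0->3 ok]
  7: obs=y cand={0,1,2,4} pick 0 [3->0 ok]
  8: obs=y cand={0,1,2,4} pick 4 [0->4 ok]
  9: obs=y cand={0,1,2,4} pick 2 [4->2 ok]
  10: obs=x cand={3,5} pick 3 [2->3 ok]
  11: obs=y cand={0,1,2,4} pick 1 [3->1 ok]
  12: obs=x cand={3,5} pick 5 [1->5 ok]
  13: obs=x cand={3,5} pick 5 [5->5 ok]
  14: obs=y cand={0,1,2,4} pick 2 [5->2 ok]
  15: obs=y cand={0,1,2,4} pick 0 [2->0 ok]
  16: obs=x cand={3,5} pick 5 [0->5 ok]
  17: obs=y cand={0,1,2,4} pick 2 [5->2 ok]
  18: obs=x cand={3,5} pick 3 [2->3 ok]
  19: obs=y cand={0,1,2,4} pick 2 [3->2 ok]
  20: obs=y cand={0,1,2,4} pick 0 [2->0 ok]
  21: obs=y cand={0,1,2,4} pick 1 [0->1 ok]
  22: obs=y cand={0,1,2,4} pick 0 [1->0 ok]
  23: obs=y cand={0,1,2,4} pick 1 [0->1 ok]
  24: obs=x cand={3,5} pick 5 [1->5 ok]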